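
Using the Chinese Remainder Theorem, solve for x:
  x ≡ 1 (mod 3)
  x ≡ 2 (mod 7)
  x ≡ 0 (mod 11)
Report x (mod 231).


Moduli 3, 7, 11 are pairwise coprime; by CRT there is a unique solution modulo M = 3 · 7 · 11 = 231.
Solve pairwise, accumulating the modulus:
  Start with x ≡ 1 (mod 3).
  Combine with x ≡ 2 (mod 7): since gcd(3, 7) = 1, we get a unique residue mod 21.
    Write x = 1 + 3·t and substitute into x ≡ 2 (mod 7): 3·t ≡ 2 − 1 = 1 (mod 7).
    The inverse of 3 mod 7 is 5 (since 3·5 = 15 = 2·7 + 1), so t ≡ 5·1 = 5 ≡ 5 (mod 7).
    Then x = 1 + 3·5 = 16, valid modulo lcm(3, 7) = 21: x ≡ 16 (mod 21).
  Combine with x ≡ 0 (mod 11): since gcd(21, 11) = 1, we get a unique residue mod 231.
    Write x = 16 + 21·t and substitute into x ≡ 0 (mod 11): 21·t ≡ 0 − 16 = -16 (mod 11).
    Reduce coefficients mod 11: 10·t ≡ 6 (mod 11).
    The inverse of 10 mod 11 is 10 (since 10·10 = 100 = 9·11 + 1), so t ≡ 10·6 = 60 ≡ 5 (mod 11).
    Then x = 16 + 21·5 = 121, valid modulo lcm(21, 11) = 231: x ≡ 121 (mod 231).
Verify: 121 mod 3 = 1 ✓, 121 mod 7 = 2 ✓, 121 mod 11 = 0 ✓.

x ≡ 121 (mod 231).


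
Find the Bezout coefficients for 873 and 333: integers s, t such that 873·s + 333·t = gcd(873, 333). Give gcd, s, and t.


Euclidean algorithm on (873, 333) — divide until remainder is 0:
  873 = 2 · 333 + 207
  333 = 1 · 207 + 126
  207 = 1 · 126 + 81
  126 = 1 · 81 + 45
  81 = 1 · 45 + 36
  45 = 1 · 36 + 9
  36 = 4 · 9 + 0
gcd(873, 333) = 9.
Track Bezout coefficients alongside the remainders: start with r₀ = 873 = a·1 + b·0 (s = 1, t = 0) and r₁ = 333 = a·0 + b·1 (s = 0, t = 1); each new remainder r_{k+1} = r_{k-1} − q_k·r_k inherits s_{k+1} = s_{k-1} − q_k·s_k, t_{k+1} = t_{k-1} − q_k·t_k, so r_k = a·s_k + b·t_k at every step:
  q = 2: r = 207, s = 1 − 2·0 = 1, t = 0 − 2·1 = -2  (check: 873·1 + 333·(-2) = 207)
  q = 1: r = 126, s = 0 − 1·1 = -1, t = 1 − 1·(-2) = 3  (check: 873·(-1) + 333·3 = 126)
  q = 1: r = 81, s = 1 − 1·(-1) = 2, t = -2 − 1·3 = -5  (check: 873·2 + 333·(-5) = 81)
  q = 1: r = 45, s = -1 − 1·2 = -3, t = 3 − 1·(-5) = 8  (check: 873·(-3) + 333·8 = 45)
  q = 1: r = 36, s = 2 − 1·(-3) = 5, t = -5 − 1·8 = -13  (check: 873·5 + 333·(-13) = 36)
  q = 1: r = 9, s = -3 − 1·5 = -8, t = 8 − 1·(-13) = 21  (check: 873·(-8) + 333·21 = 9)
The row with r = 9 (the gcd) gives the Bezout coefficients s = -8, t = 21.
Result: 873 · (-8) + 333 · (21) = 9.

gcd(873, 333) = 9; s = -8, t = 21 (check: 873·(-8) + 333·21 = 9).


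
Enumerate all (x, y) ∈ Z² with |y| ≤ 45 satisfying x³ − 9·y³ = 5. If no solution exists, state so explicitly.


The equation is x³ - 9y³ = 5. For fixed y, x³ = 9·y³ + 5, so a solution requires the RHS to be a perfect cube.
Strategy: iterate y from -45 to 45, compute RHS = 9·y³ + 5, and check whether it is a (positive or negative) perfect cube.
Check small values of y:
  y = 0: RHS = 5 is not a perfect cube.
  y = 1: RHS = 14 is not a perfect cube.
  y = -1: RHS = -4 is not a perfect cube.
  y = 2: RHS = 77 is not a perfect cube.
  y = -2: RHS = -67 is not a perfect cube.
  y = 3: RHS = 248 is not a perfect cube.
  y = -3: RHS = -238 is not a perfect cube.
Continuing the search up to |y| = 45 finds no solutions either.
No (x, y) in the scanned range satisfies the equation.

No integer solutions with |y| ≤ 45.


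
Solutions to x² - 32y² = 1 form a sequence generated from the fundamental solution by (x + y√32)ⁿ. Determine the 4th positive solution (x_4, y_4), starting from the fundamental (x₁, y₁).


Step 1: Find the fundamental solution (x₁, y₁) of x² - 32y² = 1.
  Expand √32 as a continued fraction. a₀ = ⌊√32⌋ = 5; iterate m_{k+1} = d_k·a_k − m_k, d_{k+1} = (32 − m_{k+1}²)/d_k, a_{k+1} = ⌊(a₀ + m_{k+1})/d_{k+1}⌋ (starting m₀ = 0, d₀ = 1), with convergents p_k = a_k·p_{k-1} + p_{k-2}, q_k = a_k·q_{k-1} + q_{k-2} (p₋₁ = 1, q₋₁ = 0):
  k = 0: a₀ = 5; p₀/q₀ = 5/1; p₀² − 32·q₀² = 25 − 32 = -7.
  k = 1: m = 5, d = 7, a = ⌊(5 + 5)/7⌋ = 1; p/q = (1·5 + 1)/(1·1 + 0) = 6/1; p² − 32·q² = 36 − 32 = 4.
  k = 2: m = 2, d = 4, a = ⌊(5 + 2)/4⌋ = 1; p/q = (1·6 + 5)/(1·1 + 1) = 11/2; p² − 32·q² = 121 − 128 = -7.
  k = 3: m = 2, d = 7, a = ⌊(5 + 2)/7⌋ = 1; p/q = (1·11 + 6)/(1·2 + 1) = 17/3; p² − 32·q² = 289 − 288 = 1.
  The first convergent with p² − 32·q² = 1 gives the fundamental solution (x₁, y₁) = (17, 3).
Step 2: Apply the recurrence (x_{n+1}, y_{n+1}) = (x₁x_n + 32y₁y_n, x₁y_n + y₁x_n) repeatedly.
  From (x_1, y_1) = (17, 3): x_2 = 17·17 + 32·3·3 = 577; y_2 = 17·3 + 3·17 = 102.
  From (x_2, y_2) = (577, 102): x_3 = 17·577 + 32·3·102 = 19601; y_3 = 17·102 + 3·577 = 3465.
  From (x_3, y_3) = (19601, 3465): x_4 = 17·19601 + 32·3·3465 = 665857; y_4 = 17·3465 + 3·19601 = 117708.
Step 3: Verify x_4² - 32·y_4² = 443365544449 - 443365544448 = 1 (should be 1). ✓

(x_1, y_1) = (17, 3); (x_4, y_4) = (665857, 117708).


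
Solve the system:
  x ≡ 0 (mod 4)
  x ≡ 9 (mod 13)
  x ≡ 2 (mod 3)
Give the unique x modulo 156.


Moduli 4, 13, 3 are pairwise coprime; by CRT there is a unique solution modulo M = 4 · 13 · 3 = 156.
Solve pairwise, accumulating the modulus:
  Start with x ≡ 0 (mod 4).
  Combine with x ≡ 9 (mod 13): since gcd(4, 13) = 1, we get a unique residue mod 52.
    Write x = 0 + 4·t and substitute into x ≡ 9 (mod 13): 4·t ≡ 9 − 0 = 9 (mod 13).
    The inverse of 4 mod 13 is 10 (since 4·10 = 40 = 3·13 + 1), so t ≡ 10·9 = 90 ≡ 12 (mod 13).
    Then x = 0 + 4·12 = 48, valid modulo lcm(4, 13) = 52: x ≡ 48 (mod 52).
  Combine with x ≡ 2 (mod 3): since gcd(52, 3) = 1, we get a unique residue mod 156.
    Write x = 48 + 52·t and substitute into x ≡ 2 (mod 3): 52·t ≡ 2 − 48 = -46 (mod 3).
    Reduce coefficients mod 3: 1·t ≡ 2 (mod 3).
    So t ≡ 2 (mod 3).
    Then x = 48 + 52·2 = 152, valid modulo lcm(52, 3) = 156: x ≡ 152 (mod 156).
Verify: 152 mod 4 = 0 ✓, 152 mod 13 = 9 ✓, 152 mod 3 = 2 ✓.

x ≡ 152 (mod 156).


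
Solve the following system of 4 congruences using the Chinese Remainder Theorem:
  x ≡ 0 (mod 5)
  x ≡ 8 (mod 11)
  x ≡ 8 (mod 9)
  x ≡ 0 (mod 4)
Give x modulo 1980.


Product of moduli M = 5 · 11 · 9 · 4 = 1980.
Merge one congruence at a time:
  Start: x ≡ 0 (mod 5).
  Combine with x ≡ 8 (mod 11); new modulus lcm = 55.
    Write x = 0 + 5·t and substitute into x ≡ 8 (mod 11): 5·t ≡ 8 − 0 = 8 (mod 11).
    The inverse of 5 mod 11 is 9 (since 5·9 = 45 = 4·11 + 1), so t ≡ 9·8 = 72 ≡ 6 (mod 11).
    Then x = 0 + 5·6 = 30, valid modulo lcm(5, 11) = 55: x ≡ 30 (mod 55).
  Combine with x ≡ 8 (mod 9); new modulus lcm = 495.
    Write x = 30 + 55·t and substitute into x ≡ 8 (mod 9): 55·t ≡ 8 − 30 = -22 (mod 9).
    Reduce coefficients mod 9: 1·t ≡ 5 (mod 9).
    So t ≡ 5 (mod 9).
    Then x = 30 + 55·5 = 305, valid modulo lcm(55, 9) = 495: x ≡ 305 (mod 495).
  Combine with x ≡ 0 (mod 4); new modulus lcm = 1980.
    Write x = 305 + 495·t and substitute into x ≡ 0 (mod 4): 495·t ≡ 0 − 305 = -305 (mod 4).
    Reduce coefficients mod 4: 3·t ≡ 3 (mod 4).
    The inverse of 3 mod 4 is 3 (since 3·3 = 9 = 2·4 + 1), so t ≡ 3·3 = 9 ≡ 1 (mod 4).
    Then x = 305 + 495·1 = 800, valid modulo lcm(495, 4) = 1980: x ≡ 800 (mod 1980).
Verify against each original: 800 mod 5 = 0, 800 mod 11 = 8, 800 mod 9 = 8, 800 mod 4 = 0.

x ≡ 800 (mod 1980).


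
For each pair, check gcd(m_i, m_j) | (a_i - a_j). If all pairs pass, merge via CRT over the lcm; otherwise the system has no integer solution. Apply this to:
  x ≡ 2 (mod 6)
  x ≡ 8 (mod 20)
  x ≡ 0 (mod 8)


Moduli 6, 20, 8 are not pairwise coprime, so CRT works modulo lcm(m_i) when all pairwise compatibility conditions hold.
Pairwise compatibility: gcd(m_i, m_j) must divide a_i - a_j for every pair.
Merge one congruence at a time:
  Start: x ≡ 2 (mod 6).
  Combine with x ≡ 8 (mod 20): gcd(6, 20) = 2; 8 - 2 = 6, which IS divisible by 2, so compatible.
    Write x = 2 + 6·t and substitute into x ≡ 8 (mod 20): 6·t ≡ 8 − 2 = 6 (mod 20).
    Divide the congruence (and modulus) by g = 2: 3·t ≡ 3 (mod 10).
    The inverse of 3 mod 10 is 7 (since 3·7 = 21 = 2·10 + 1), so t ≡ 7·3 = 21 ≡ 1 (mod 10).
    Then x = 2 + 6·1 = 8, valid modulo lcm(6, 20) = 60: x ≡ 8 (mod 60).
  Combine with x ≡ 0 (mod 8): gcd(60, 8) = 4; 0 - 8 = -8, which IS divisible by 4, so compatible.
    Write x = 8 + 60·t and substitute into x ≡ 0 (mod 8): 60·t ≡ 0 − 8 = -8 (mod 8).
    Divide the congruence (and modulus) by g = 4: 15·t ≡ -2 (mod 2).
    Reduce coefficients mod 2: 1·t ≡ 0 (mod 2).
    So t ≡ 0 (mod 2).
    Then x = 8 + 60·0 = 8, valid modulo lcm(60, 8) = 120: x ≡ 8 (mod 120).
Verify: 8 mod 6 = 2, 8 mod 20 = 8, 8 mod 8 = 0.

x ≡ 8 (mod 120).


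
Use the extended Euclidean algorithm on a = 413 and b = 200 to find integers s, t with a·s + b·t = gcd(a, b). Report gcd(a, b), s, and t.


Euclidean algorithm on (413, 200) — divide until remainder is 0:
  413 = 2 · 200 + 13
  200 = 15 · 13 + 5
  13 = 2 · 5 + 3
  5 = 1 · 3 + 2
  3 = 1 · 2 + 1
  2 = 2 · 1 + 0
gcd(413, 200) = 1.
Track Bezout coefficients alongside the remainders: start with r₀ = 413 = a·1 + b·0 (s = 1, t = 0) and r₁ = 200 = a·0 + b·1 (s = 0, t = 1); each new remainder r_{k+1} = r_{k-1} − q_k·r_k inherits s_{k+1} = s_{k-1} − q_k·s_k, t_{k+1} = t_{k-1} − q_k·t_k, so r_k = a·s_k + b·t_k at every step:
  q = 2: r = 13, s = 1 − 2·0 = 1, t = 0 − 2·1 = -2  (check: 413·1 + 200·(-2) = 13)
  q = 15: r = 5, s = 0 − 15·1 = -15, t = 1 − 15·(-2) = 31  (check: 413·(-15) + 200·31 = 5)
  q = 2: r = 3, s = 1 − 2·(-15) = 31, t = -2 − 2·31 = -64  (check: 413·31 + 200·(-64) = 3)
  q = 1: r = 2, s = -15 − 1·31 = -46, t = 31 − 1·(-64) = 95  (check: 413·(-46) + 200·95 = 2)
  q = 1: r = 1, s = 31 − 1·(-46) = 77, t = -64 − 1·95 = -159  (check: 413·77 + 200·(-159) = 1)
The row with r = 1 (the gcd) gives the Bezout coefficients s = 77, t = -159.
Result: 413 · (77) + 200 · (-159) = 1.

gcd(413, 200) = 1; s = 77, t = -159 (check: 413·77 + 200·(-159) = 1).


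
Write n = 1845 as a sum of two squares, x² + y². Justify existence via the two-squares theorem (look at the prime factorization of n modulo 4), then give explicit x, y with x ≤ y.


Step 1: Factor n = 1845 = 3^2 · 5 · 41.
Step 2: Check the mod-4 condition on each prime factor: 3 ≡ 3 (mod 4), exponent 2 (must be even); 5 ≡ 1 (mod 4), exponent 1; 41 ≡ 1 (mod 4), exponent 1.
All primes ≡ 3 (mod 4) appear to even exponent (or don't appear), so by the two-squares theorem n IS expressible as a sum of two squares.
Step 3: Build a representation. Group n = k² · m with k = 3 and m = 5 · 41 = 205 (a product of primes ≡ 1 (mod 4)); a representation of m scales to one of n via (k·x)² + (k·y)² = k²(x² + y²). Each prime p ≡ 1 (mod 4) is itself a sum of two squares; find a² by testing p − a² for a perfect square:
  5: 5 − 1² = 4 = 2² ⇒ 5 = 1² + 2².
  41: 41 − 1² = 40, 41 − 2² = 37, 41 − 3² = 32, 41 − 4² = 25 = 5² ⇒ 41 = 4² + 5².
  Combine using the Brahmagupta–Fibonacci identity (a² + b²)(c² + d²) = (ac − bd)² + (ad + bc)² = (ac + bd)² + (ad − bc)²:
  5 · 41 = 205: from (1² + 2²)(4² + 5²), take (1·4 − 2·5, 1·5 + 2·4) = (4 − 10, 5 + 8) = (-6, 13); dropping signs (only squares matter) gives (6, 13); check 6² + 13² = 36 + 169 = 205 ✓.
  Scale by k = 3: (3·6, 3·13) = (18, 39).
Step 4: Order so x ≤ y and verify: 18² + 39² = 324 + 1521 = 1845 = n. ✓

n = 1845 = 18² + 39² (one valid representation with x ≤ y).


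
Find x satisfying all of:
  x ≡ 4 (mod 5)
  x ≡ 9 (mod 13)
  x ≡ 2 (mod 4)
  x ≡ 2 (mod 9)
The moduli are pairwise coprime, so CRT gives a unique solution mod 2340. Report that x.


Product of moduli M = 5 · 13 · 4 · 9 = 2340.
Merge one congruence at a time:
  Start: x ≡ 4 (mod 5).
  Combine with x ≡ 9 (mod 13); new modulus lcm = 65.
    Write x = 4 + 5·t and substitute into x ≡ 9 (mod 13): 5·t ≡ 9 − 4 = 5 (mod 13).
    The inverse of 5 mod 13 is 8 (since 5·8 = 40 = 3·13 + 1), so t ≡ 8·5 = 40 ≡ 1 (mod 13).
    Then x = 4 + 5·1 = 9, valid modulo lcm(5, 13) = 65: x ≡ 9 (mod 65).
  Combine with x ≡ 2 (mod 4); new modulus lcm = 260.
    Write x = 9 + 65·t and substitute into x ≡ 2 (mod 4): 65·t ≡ 2 − 9 = -7 (mod 4).
    Reduce coefficients mod 4: 1·t ≡ 1 (mod 4).
    So t ≡ 1 (mod 4).
    Then x = 9 + 65·1 = 74, valid modulo lcm(65, 4) = 260: x ≡ 74 (mod 260).
  Combine with x ≡ 2 (mod 9); new modulus lcm = 2340.
    Write x = 74 + 260·t and substitute into x ≡ 2 (mod 9): 260·t ≡ 2 − 74 = -72 (mod 9).
    Reduce coefficients mod 9: 8·t ≡ 0 (mod 9).
    The inverse of 8 mod 9 is 8 (since 8·8 = 64 = 7·9 + 1), so t ≡ 8·0 = 0 ≡ 0 (mod 9).
    Then x = 74 + 260·0 = 74, valid modulo lcm(260, 9) = 2340: x ≡ 74 (mod 2340).
Verify against each original: 74 mod 5 = 4, 74 mod 13 = 9, 74 mod 4 = 2, 74 mod 9 = 2.

x ≡ 74 (mod 2340).


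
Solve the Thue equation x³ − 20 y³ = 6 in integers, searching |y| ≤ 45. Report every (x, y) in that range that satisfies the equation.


The equation is x³ - 20y³ = 6. For fixed y, x³ = 20·y³ + 6, so a solution requires the RHS to be a perfect cube.
Strategy: iterate y from -45 to 45, compute RHS = 20·y³ + 6, and check whether it is a (positive or negative) perfect cube.
Check small values of y:
  y = 0: RHS = 6 is not a perfect cube.
  y = 1: RHS = 26 is not a perfect cube.
  y = -1: RHS = -14 is not a perfect cube.
  y = 2: RHS = 166 is not a perfect cube.
  y = -2: RHS = -154 is not a perfect cube.
  y = 3: RHS = 546 is not a perfect cube.
  y = -3: RHS = -534 is not a perfect cube.
Continuing the search up to |y| = 45 finds no solutions either.
No (x, y) in the scanned range satisfies the equation.

No integer solutions with |y| ≤ 45.


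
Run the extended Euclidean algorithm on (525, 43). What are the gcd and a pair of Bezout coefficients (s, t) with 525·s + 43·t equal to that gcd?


Euclidean algorithm on (525, 43) — divide until remainder is 0:
  525 = 12 · 43 + 9
  43 = 4 · 9 + 7
  9 = 1 · 7 + 2
  7 = 3 · 2 + 1
  2 = 2 · 1 + 0
gcd(525, 43) = 1.
Track Bezout coefficients alongside the remainders: start with r₀ = 525 = a·1 + b·0 (s = 1, t = 0) and r₁ = 43 = a·0 + b·1 (s = 0, t = 1); each new remainder r_{k+1} = r_{k-1} − q_k·r_k inherits s_{k+1} = s_{k-1} − q_k·s_k, t_{k+1} = t_{k-1} − q_k·t_k, so r_k = a·s_k + b·t_k at every step:
  q = 12: r = 9, s = 1 − 12·0 = 1, t = 0 − 12·1 = -12  (check: 525·1 + 43·(-12) = 9)
  q = 4: r = 7, s = 0 − 4·1 = -4, t = 1 − 4·(-12) = 49  (check: 525·(-4) + 43·49 = 7)
  q = 1: r = 2, s = 1 − 1·(-4) = 5, t = -12 − 1·49 = -61  (check: 525·5 + 43·(-61) = 2)
  q = 3: r = 1, s = -4 − 3·5 = -19, t = 49 − 3·(-61) = 232  (check: 525·(-19) + 43·232 = 1)
The row with r = 1 (the gcd) gives the Bezout coefficients s = -19, t = 232.
Result: 525 · (-19) + 43 · (232) = 1.

gcd(525, 43) = 1; s = -19, t = 232 (check: 525·(-19) + 43·232 = 1).


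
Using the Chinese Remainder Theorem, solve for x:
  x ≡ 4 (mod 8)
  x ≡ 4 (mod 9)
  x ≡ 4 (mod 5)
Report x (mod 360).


Moduli 8, 9, 5 are pairwise coprime; by CRT there is a unique solution modulo M = 8 · 9 · 5 = 360.
Solve pairwise, accumulating the modulus:
  Start with x ≡ 4 (mod 8).
  Combine with x ≡ 4 (mod 9): since gcd(8, 9) = 1, we get a unique residue mod 72.
    Write x = 4 + 8·t and substitute into x ≡ 4 (mod 9): 8·t ≡ 4 − 4 = 0 (mod 9).
    The inverse of 8 mod 9 is 8 (since 8·8 = 64 = 7·9 + 1), so t ≡ 8·0 = 0 ≡ 0 (mod 9).
    Then x = 4 + 8·0 = 4, valid modulo lcm(8, 9) = 72: x ≡ 4 (mod 72).
  Combine with x ≡ 4 (mod 5): since gcd(72, 5) = 1, we get a unique residue mod 360.
    Write x = 4 + 72·t and substitute into x ≡ 4 (mod 5): 72·t ≡ 4 − 4 = 0 (mod 5).
    Reduce coefficients mod 5: 2·t ≡ 0 (mod 5).
    The inverse of 2 mod 5 is 3 (since 2·3 = 6 = 1·5 + 1), so t ≡ 3·0 = 0 ≡ 0 (mod 5).
    Then x = 4 + 72·0 = 4, valid modulo lcm(72, 5) = 360: x ≡ 4 (mod 360).
Verify: 4 mod 8 = 4 ✓, 4 mod 9 = 4 ✓, 4 mod 5 = 4 ✓.

x ≡ 4 (mod 360).


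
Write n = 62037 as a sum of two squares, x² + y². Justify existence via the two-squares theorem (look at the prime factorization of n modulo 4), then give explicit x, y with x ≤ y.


Step 1: Factor n = 62037 = 3^2 · 61 · 113.
Step 2: Check the mod-4 condition on each prime factor: 3 ≡ 3 (mod 4), exponent 2 (must be even); 61 ≡ 1 (mod 4), exponent 1; 113 ≡ 1 (mod 4), exponent 1.
All primes ≡ 3 (mod 4) appear to even exponent (or don't appear), so by the two-squares theorem n IS expressible as a sum of two squares.
Step 3: Build a representation. Group n = k² · m with k = 3 and m = 61 · 113 = 6893 (a product of primes ≡ 1 (mod 4)); a representation of m scales to one of n via (k·x)² + (k·y)² = k²(x² + y²). Each prime p ≡ 1 (mod 4) is itself a sum of two squares; find a² by testing p − a² for a perfect square:
  61: 61 − 1² = 60, 61 − 2² = 57, 61 − 3² = 52, 61 − 4² = 45, 61 − 5² = 36 = 6² ⇒ 61 = 5² + 6².
  113: 113 − 1² = 112, 113 − 2² = 109, 113 − 3² = 104, 113 − 4² = 97, 113 − 5² = 88, 113 − 6² = 77, 113 − 7² = 64 = 8² ⇒ 113 = 7² + 8².
  Combine using the Brahmagupta–Fibonacci identity (a² + b²)(c² + d²) = (ac − bd)² + (ad + bc)² = (ac + bd)² + (ad − bc)²:
  61 · 113 = 6893: from (5² + 6²)(7² + 8²), take (5·7 − 6·8, 5·8 + 6·7) = (35 − 48, 40 + 42) = (-13, 82); dropping signs (only squares matter) gives (13, 82); check 13² + 82² = 169 + 6724 = 6893 ✓.
  Scale by k = 3: (3·13, 3·82) = (39, 246).
Step 4: Order so x ≤ y and verify: 39² + 246² = 1521 + 60516 = 62037 = n. ✓

n = 62037 = 39² + 246² (one valid representation with x ≤ y).


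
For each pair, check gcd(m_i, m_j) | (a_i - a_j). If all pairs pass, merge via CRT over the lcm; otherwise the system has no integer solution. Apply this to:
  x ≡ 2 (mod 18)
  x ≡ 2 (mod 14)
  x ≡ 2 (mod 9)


Moduli 18, 14, 9 are not pairwise coprime, so CRT works modulo lcm(m_i) when all pairwise compatibility conditions hold.
Pairwise compatibility: gcd(m_i, m_j) must divide a_i - a_j for every pair.
Merge one congruence at a time:
  Start: x ≡ 2 (mod 18).
  Combine with x ≡ 2 (mod 14): gcd(18, 14) = 2; 2 - 2 = 0, which IS divisible by 2, so compatible.
    Write x = 2 + 18·t and substitute into x ≡ 2 (mod 14): 18·t ≡ 2 − 2 = 0 (mod 14).
    Divide the congruence (and modulus) by g = 2: 9·t ≡ 0 (mod 7).
    Reduce coefficients mod 7: 2·t ≡ 0 (mod 7).
    The inverse of 2 mod 7 is 4 (since 2·4 = 8 = 1·7 + 1), so t ≡ 4·0 = 0 ≡ 0 (mod 7).
    Then x = 2 + 18·0 = 2, valid modulo lcm(18, 14) = 126: x ≡ 2 (mod 126).
  Combine with x ≡ 2 (mod 9): gcd(126, 9) = 9; 2 - 2 = 0, which IS divisible by 9, so compatible.
    Write x = 2 + 126·t and substitute into x ≡ 2 (mod 9): 126·t ≡ 2 − 2 = 0 (mod 9).
    Divide the congruence (and modulus) by g = 9: 14·t ≡ 0 (mod 1).
    Modulo 1 every t works; take t = 0.
    Then x = 2 + 126·0 = 2, valid modulo lcm(126, 9) = 126: x ≡ 2 (mod 126).
Verify: 2 mod 18 = 2, 2 mod 14 = 2, 2 mod 9 = 2.

x ≡ 2 (mod 126).


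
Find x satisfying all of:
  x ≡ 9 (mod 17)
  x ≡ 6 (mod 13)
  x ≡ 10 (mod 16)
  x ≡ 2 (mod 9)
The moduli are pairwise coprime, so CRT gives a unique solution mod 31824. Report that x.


Product of moduli M = 17 · 13 · 16 · 9 = 31824.
Merge one congruence at a time:
  Start: x ≡ 9 (mod 17).
  Combine with x ≡ 6 (mod 13); new modulus lcm = 221.
    Write x = 9 + 17·t and substitute into x ≡ 6 (mod 13): 17·t ≡ 6 − 9 = -3 (mod 13).
    Reduce coefficients mod 13: 4·t ≡ 10 (mod 13).
    The inverse of 4 mod 13 is 10 (since 4·10 = 40 = 3·13 + 1), so t ≡ 10·10 = 100 ≡ 9 (mod 13).
    Then x = 9 + 17·9 = 162, valid modulo lcm(17, 13) = 221: x ≡ 162 (mod 221).
  Combine with x ≡ 10 (mod 16); new modulus lcm = 3536.
    Write x = 162 + 221·t and substitute into x ≡ 10 (mod 16): 221·t ≡ 10 − 162 = -152 (mod 16).
    Reduce coefficients mod 16: 13·t ≡ 8 (mod 16).
    The inverse of 13 mod 16 is 5 (since 13·5 = 65 = 4·16 + 1), so t ≡ 5·8 = 40 ≡ 8 (mod 16).
    Then x = 162 + 221·8 = 1930, valid modulo lcm(221, 16) = 3536: x ≡ 1930 (mod 3536).
  Combine with x ≡ 2 (mod 9); new modulus lcm = 31824.
    Write x = 1930 + 3536·t and substitute into x ≡ 2 (mod 9): 3536·t ≡ 2 − 1930 = -1928 (mod 9).
    Reduce coefficients mod 9: 8·t ≡ 7 (mod 9).
    The inverse of 8 mod 9 is 8 (since 8·8 = 64 = 7·9 + 1), so t ≡ 8·7 = 56 ≡ 2 (mod 9).
    Then x = 1930 + 3536·2 = 9002, valid modulo lcm(3536, 9) = 31824: x ≡ 9002 (mod 31824).
Verify against each original: 9002 mod 17 = 9, 9002 mod 13 = 6, 9002 mod 16 = 10, 9002 mod 9 = 2.

x ≡ 9002 (mod 31824).


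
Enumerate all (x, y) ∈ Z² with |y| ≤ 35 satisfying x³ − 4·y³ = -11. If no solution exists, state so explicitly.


The equation is x³ - 4y³ = -11. For fixed y, x³ = 4·y³ − 11, so a solution requires the RHS to be a perfect cube.
Strategy: iterate y from -35 to 35, compute RHS = 4·y³ − 11, and check whether it is a (positive or negative) perfect cube.
Check small values of y:
  y = 0: RHS = -11 is not a perfect cube.
  y = 1: RHS = -7 is not a perfect cube.
  y = -1: RHS = -15 is not a perfect cube.
  y = 2: RHS = 21 is not a perfect cube.
  y = -2: RHS = -43 is not a perfect cube.
  y = 3: RHS = 97 is not a perfect cube.
  y = -3: RHS = -119 is not a perfect cube.
Continuing the search up to |y| = 35 finds no solutions either.
No (x, y) in the scanned range satisfies the equation.

No integer solutions with |y| ≤ 35.


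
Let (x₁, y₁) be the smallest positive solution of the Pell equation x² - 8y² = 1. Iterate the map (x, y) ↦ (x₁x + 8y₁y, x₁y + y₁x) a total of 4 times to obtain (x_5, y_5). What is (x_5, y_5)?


Step 1: Find the fundamental solution (x₁, y₁) of x² - 8y² = 1.
  Expand √8 as a continued fraction. a₀ = ⌊√8⌋ = 2; iterate m_{k+1} = d_k·a_k − m_k, d_{k+1} = (8 − m_{k+1}²)/d_k, a_{k+1} = ⌊(a₀ + m_{k+1})/d_{k+1}⌋ (starting m₀ = 0, d₀ = 1), with convergents p_k = a_k·p_{k-1} + p_{k-2}, q_k = a_k·q_{k-1} + q_{k-2} (p₋₁ = 1, q₋₁ = 0):
  k = 0: a₀ = 2; p₀/q₀ = 2/1; p₀² − 8·q₀² = 4 − 8 = -4.
  k = 1: m = 2, d = 4, a = ⌊(2 + 2)/4⌋ = 1; p/q = (1·2 + 1)/(1·1 + 0) = 3/1; p² − 8·q² = 9 − 8 = 1.
  The first convergent with p² − 8·q² = 1 gives the fundamental solution (x₁, y₁) = (3, 1).
Step 2: Apply the recurrence (x_{n+1}, y_{n+1}) = (x₁x_n + 8y₁y_n, x₁y_n + y₁x_n) repeatedly.
  From (x_1, y_1) = (3, 1): x_2 = 3·3 + 8·1·1 = 17; y_2 = 3·1 + 1·3 = 6.
  From (x_2, y_2) = (17, 6): x_3 = 3·17 + 8·1·6 = 99; y_3 = 3·6 + 1·17 = 35.
  From (x_3, y_3) = (99, 35): x_4 = 3·99 + 8·1·35 = 577; y_4 = 3·35 + 1·99 = 204.
  From (x_4, y_4) = (577, 204): x_5 = 3·577 + 8·1·204 = 3363; y_5 = 3·204 + 1·577 = 1189.
Step 3: Verify x_5² - 8·y_5² = 11309769 - 11309768 = 1 (should be 1). ✓

(x_1, y_1) = (3, 1); (x_5, y_5) = (3363, 1189).


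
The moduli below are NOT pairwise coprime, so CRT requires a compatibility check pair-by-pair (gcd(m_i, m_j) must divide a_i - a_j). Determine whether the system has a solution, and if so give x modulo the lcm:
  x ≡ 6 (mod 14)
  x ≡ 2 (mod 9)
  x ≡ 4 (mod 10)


Moduli 14, 9, 10 are not pairwise coprime, so CRT works modulo lcm(m_i) when all pairwise compatibility conditions hold.
Pairwise compatibility: gcd(m_i, m_j) must divide a_i - a_j for every pair.
Merge one congruence at a time:
  Start: x ≡ 6 (mod 14).
  Combine with x ≡ 2 (mod 9): gcd(14, 9) = 1; 2 - 6 = -4, which IS divisible by 1, so compatible.
    Write x = 6 + 14·t and substitute into x ≡ 2 (mod 9): 14·t ≡ 2 − 6 = -4 (mod 9).
    Reduce coefficients mod 9: 5·t ≡ 5 (mod 9).
    The inverse of 5 mod 9 is 2 (since 5·2 = 10 = 1·9 + 1), so t ≡ 2·5 = 10 ≡ 1 (mod 9).
    Then x = 6 + 14·1 = 20, valid modulo lcm(14, 9) = 126: x ≡ 20 (mod 126).
  Combine with x ≡ 4 (mod 10): gcd(126, 10) = 2; 4 - 20 = -16, which IS divisible by 2, so compatible.
    Write x = 20 + 126·t and substitute into x ≡ 4 (mod 10): 126·t ≡ 4 − 20 = -16 (mod 10).
    Divide the congruence (and modulus) by g = 2: 63·t ≡ -8 (mod 5).
    Reduce coefficients mod 5: 3·t ≡ 2 (mod 5).
    The inverse of 3 mod 5 is 2 (since 3·2 = 6 = 1·5 + 1), so t ≡ 2·2 = 4 ≡ 4 (mod 5).
    Then x = 20 + 126·4 = 524, valid modulo lcm(126, 10) = 630: x ≡ 524 (mod 630).
Verify: 524 mod 14 = 6, 524 mod 9 = 2, 524 mod 10 = 4.

x ≡ 524 (mod 630).


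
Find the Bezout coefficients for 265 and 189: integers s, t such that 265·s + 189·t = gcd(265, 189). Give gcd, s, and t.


Euclidean algorithm on (265, 189) — divide until remainder is 0:
  265 = 1 · 189 + 76
  189 = 2 · 76 + 37
  76 = 2 · 37 + 2
  37 = 18 · 2 + 1
  2 = 2 · 1 + 0
gcd(265, 189) = 1.
Track Bezout coefficients alongside the remainders: start with r₀ = 265 = a·1 + b·0 (s = 1, t = 0) and r₁ = 189 = a·0 + b·1 (s = 0, t = 1); each new remainder r_{k+1} = r_{k-1} − q_k·r_k inherits s_{k+1} = s_{k-1} − q_k·s_k, t_{k+1} = t_{k-1} − q_k·t_k, so r_k = a·s_k + b·t_k at every step:
  q = 1: r = 76, s = 1 − 1·0 = 1, t = 0 − 1·1 = -1  (check: 265·1 + 189·(-1) = 76)
  q = 2: r = 37, s = 0 − 2·1 = -2, t = 1 − 2·(-1) = 3  (check: 265·(-2) + 189·3 = 37)
  q = 2: r = 2, s = 1 − 2·(-2) = 5, t = -1 − 2·3 = -7  (check: 265·5 + 189·(-7) = 2)
  q = 18: r = 1, s = -2 − 18·5 = -92, t = 3 − 18·(-7) = 129  (check: 265·(-92) + 189·129 = 1)
The row with r = 1 (the gcd) gives the Bezout coefficients s = -92, t = 129.
Result: 265 · (-92) + 189 · (129) = 1.

gcd(265, 189) = 1; s = -92, t = 129 (check: 265·(-92) + 189·129 = 1).


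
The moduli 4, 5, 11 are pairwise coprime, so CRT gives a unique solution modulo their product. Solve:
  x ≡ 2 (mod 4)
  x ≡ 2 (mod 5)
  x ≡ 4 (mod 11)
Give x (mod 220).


Moduli 4, 5, 11 are pairwise coprime; by CRT there is a unique solution modulo M = 4 · 5 · 11 = 220.
Solve pairwise, accumulating the modulus:
  Start with x ≡ 2 (mod 4).
  Combine with x ≡ 2 (mod 5): since gcd(4, 5) = 1, we get a unique residue mod 20.
    Write x = 2 + 4·t and substitute into x ≡ 2 (mod 5): 4·t ≡ 2 − 2 = 0 (mod 5).
    The inverse of 4 mod 5 is 4 (since 4·4 = 16 = 3·5 + 1), so t ≡ 4·0 = 0 ≡ 0 (mod 5).
    Then x = 2 + 4·0 = 2, valid modulo lcm(4, 5) = 20: x ≡ 2 (mod 20).
  Combine with x ≡ 4 (mod 11): since gcd(20, 11) = 1, we get a unique residue mod 220.
    Write x = 2 + 20·t and substitute into x ≡ 4 (mod 11): 20·t ≡ 4 − 2 = 2 (mod 11).
    Reduce coefficients mod 11: 9·t ≡ 2 (mod 11).
    The inverse of 9 mod 11 is 5 (since 9·5 = 45 = 4·11 + 1), so t ≡ 5·2 = 10 ≡ 10 (mod 11).
    Then x = 2 + 20·10 = 202, valid modulo lcm(20, 11) = 220: x ≡ 202 (mod 220).
Verify: 202 mod 4 = 2 ✓, 202 mod 5 = 2 ✓, 202 mod 11 = 4 ✓.

x ≡ 202 (mod 220).


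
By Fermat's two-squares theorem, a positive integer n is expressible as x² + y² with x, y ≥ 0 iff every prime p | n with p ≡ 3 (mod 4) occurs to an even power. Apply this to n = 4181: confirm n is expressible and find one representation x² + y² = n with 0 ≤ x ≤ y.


Step 1: Factor n = 4181 = 37 · 113.
Step 2: Check the mod-4 condition on each prime factor: 37 ≡ 1 (mod 4), exponent 1; 113 ≡ 1 (mod 4), exponent 1.
All primes ≡ 3 (mod 4) appear to even exponent (or don't appear), so by the two-squares theorem n IS expressible as a sum of two squares.
Step 3: Build a representation. Here n = 37 · 113 is a product of primes ≡ 1 (mod 4). Each prime p ≡ 1 (mod 4) is itself a sum of two squares; find a² by testing p − a² for a perfect square:
  37: 37 − 1² = 36 = 6² ⇒ 37 = 1² + 6².
  113: 113 − 1² = 112, 113 − 2² = 109, 113 − 3² = 104, 113 − 4² = 97, 113 − 5² = 88, 113 − 6² = 77, 113 − 7² = 64 = 8² ⇒ 113 = 7² + 8².
  Combine using the Brahmagupta–Fibonacci identity (a² + b²)(c² + d²) = (ac − bd)² + (ad + bc)² = (ac + bd)² + (ad − bc)²:
  37 · 113 = 4181: from (1² + 6²)(7² + 8²), take (1·7 − 6·8, 1·8 + 6·7) = (7 − 48, 8 + 42) = (-41, 50); dropping signs (only squares matter) gives (41, 50); check 41² + 50² = 1681 + 2500 = 4181 ✓.
Step 4: Order so x ≤ y and verify: 41² + 50² = 1681 + 2500 = 4181 = n. ✓

n = 4181 = 41² + 50² (one valid representation with x ≤ y).


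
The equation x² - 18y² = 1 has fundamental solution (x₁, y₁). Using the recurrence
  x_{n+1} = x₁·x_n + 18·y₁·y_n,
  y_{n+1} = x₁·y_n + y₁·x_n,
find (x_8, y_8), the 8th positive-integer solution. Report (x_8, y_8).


Step 1: Find the fundamental solution (x₁, y₁) of x² - 18y² = 1.
  Expand √18 as a continued fraction. a₀ = ⌊√18⌋ = 4; iterate m_{k+1} = d_k·a_k − m_k, d_{k+1} = (18 − m_{k+1}²)/d_k, a_{k+1} = ⌊(a₀ + m_{k+1})/d_{k+1}⌋ (starting m₀ = 0, d₀ = 1), with convergents p_k = a_k·p_{k-1} + p_{k-2}, q_k = a_k·q_{k-1} + q_{k-2} (p₋₁ = 1, q₋₁ = 0):
  k = 0: a₀ = 4; p₀/q₀ = 4/1; p₀² − 18·q₀² = 16 − 18 = -2.
  k = 1: m = 4, d = 2, a = ⌊(4 + 4)/2⌋ = 4; p/q = (4·4 + 1)/(4·1 + 0) = 17/4; p² − 18·q² = 289 − 288 = 1.
  The first convergent with p² − 18·q² = 1 gives the fundamental solution (x₁, y₁) = (17, 4).
Step 2: Apply the recurrence (x_{n+1}, y_{n+1}) = (x₁x_n + 18y₁y_n, x₁y_n + y₁x_n) repeatedly.
  From (x_1, y_1) = (17, 4): x_2 = 17·17 + 18·4·4 = 577; y_2 = 17·4 + 4·17 = 136.
  From (x_2, y_2) = (577, 136): x_3 = 17·577 + 18·4·136 = 19601; y_3 = 17·136 + 4·577 = 4620.
  From (x_3, y_3) = (19601, 4620): x_4 = 17·19601 + 18·4·4620 = 665857; y_4 = 17·4620 + 4·19601 = 156944.
  From (x_4, y_4) = (665857, 156944): x_5 = 17·665857 + 18·4·156944 = 22619537; y_5 = 17·156944 + 4·665857 = 5331476.
  From (x_5, y_5) = (22619537, 5331476): x_6 = 17·22619537 + 18·4·5331476 = 768398401; y_6 = 17·5331476 + 4·22619537 = 181113240.
  From (x_6, y_6) = (768398401, 181113240): x_7 = 17·768398401 + 18·4·181113240 = 26102926097; y_7 = 17·181113240 + 4·768398401 = 6152518684.
  From (x_7, y_7) = (26102926097, 6152518684): x_8 = 17·26102926097 + 18·4·6152518684 = 886731088897; y_8 = 17·6152518684 + 4·26102926097 = 209004522016.
Step 3: Verify x_8² - 18·y_8² = 786292024016459316676609 - 786292024016459316676608 = 1 (should be 1). ✓

(x_1, y_1) = (17, 4); (x_8, y_8) = (886731088897, 209004522016).


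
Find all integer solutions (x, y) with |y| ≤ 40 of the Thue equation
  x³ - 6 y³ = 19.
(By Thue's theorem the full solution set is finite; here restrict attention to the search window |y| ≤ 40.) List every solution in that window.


The equation is x³ - 6y³ = 19. For fixed y, x³ = 6·y³ + 19, so a solution requires the RHS to be a perfect cube.
Strategy: iterate y from -40 to 40, compute RHS = 6·y³ + 19, and check whether it is a (positive or negative) perfect cube.
Check small values of y:
  y = 0: RHS = 19 is not a perfect cube.
  y = 1: RHS = 25 is not a perfect cube.
  y = -1: RHS = 13 is not a perfect cube.
  y = 2: RHS = 67 is not a perfect cube.
  y = -2: RHS = -29 is not a perfect cube.
  y = 3: RHS = 181 is not a perfect cube.
  y = -3: RHS = -143 is not a perfect cube.
Continuing the search up to |y| = 40 finds no solutions either.
No (x, y) in the scanned range satisfies the equation.

No integer solutions with |y| ≤ 40.


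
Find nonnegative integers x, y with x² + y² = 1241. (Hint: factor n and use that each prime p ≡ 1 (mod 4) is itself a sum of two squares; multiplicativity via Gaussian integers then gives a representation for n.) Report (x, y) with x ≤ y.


Step 1: Factor n = 1241 = 17 · 73.
Step 2: Check the mod-4 condition on each prime factor: 17 ≡ 1 (mod 4), exponent 1; 73 ≡ 1 (mod 4), exponent 1.
All primes ≡ 3 (mod 4) appear to even exponent (or don't appear), so by the two-squares theorem n IS expressible as a sum of two squares.
Step 3: Build a representation. Here n = 17 · 73 is a product of primes ≡ 1 (mod 4). Each prime p ≡ 1 (mod 4) is itself a sum of two squares; find a² by testing p − a² for a perfect square:
  17: 17 − 1² = 16 = 4² ⇒ 17 = 1² + 4².
  73: 73 − 1² = 72, 73 − 2² = 69, 73 − 3² = 64 = 8² ⇒ 73 = 3² + 8².
  Combine using the Brahmagupta–Fibonacci identity (a² + b²)(c² + d²) = (ac − bd)² + (ad + bc)² = (ac + bd)² + (ad − bc)²:
  17 · 73 = 1241: from (1² + 4²)(3² + 8²), take (1·3 − 4·8, 1·8 + 4·3) = (3 − 32, 8 + 12) = (-29, 20); dropping signs (only squares matter) gives (29, 20); check 29² + 20² = 841 + 400 = 1241 ✓.
Step 4: Order so x ≤ y and verify: 20² + 29² = 400 + 841 = 1241 = n. ✓

n = 1241 = 20² + 29² (one valid representation with x ≤ y).


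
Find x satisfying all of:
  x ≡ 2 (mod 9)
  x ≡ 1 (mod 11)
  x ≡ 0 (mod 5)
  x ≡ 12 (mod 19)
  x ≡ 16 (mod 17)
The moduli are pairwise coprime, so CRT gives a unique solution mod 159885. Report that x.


Product of moduli M = 9 · 11 · 5 · 19 · 17 = 159885.
Merge one congruence at a time:
  Start: x ≡ 2 (mod 9).
  Combine with x ≡ 1 (mod 11); new modulus lcm = 99.
    Write x = 2 + 9·t and substitute into x ≡ 1 (mod 11): 9·t ≡ 1 − 2 = -1 (mod 11).
    Reduce coefficients mod 11: 9·t ≡ 10 (mod 11).
    The inverse of 9 mod 11 is 5 (since 9·5 = 45 = 4·11 + 1), so t ≡ 5·10 = 50 ≡ 6 (mod 11).
    Then x = 2 + 9·6 = 56, valid modulo lcm(9, 11) = 99: x ≡ 56 (mod 99).
  Combine with x ≡ 0 (mod 5); new modulus lcm = 495.
    Write x = 56 + 99·t and substitute into x ≡ 0 (mod 5): 99·t ≡ 0 − 56 = -56 (mod 5).
    Reduce coefficients mod 5: 4·t ≡ 4 (mod 5).
    The inverse of 4 mod 5 is 4 (since 4·4 = 16 = 3·5 + 1), so t ≡ 4·4 = 16 ≡ 1 (mod 5).
    Then x = 56 + 99·1 = 155, valid modulo lcm(99, 5) = 495: x ≡ 155 (mod 495).
  Combine with x ≡ 12 (mod 19); new modulus lcm = 9405.
    Write x = 155 + 495·t and substitute into x ≡ 12 (mod 19): 495·t ≡ 12 − 155 = -143 (mod 19).
    Reduce coefficients mod 19: 1·t ≡ 9 (mod 19).
    So t ≡ 9 (mod 19).
    Then x = 155 + 495·9 = 4610, valid modulo lcm(495, 19) = 9405: x ≡ 4610 (mod 9405).
  Combine with x ≡ 16 (mod 17); new modulus lcm = 159885.
    Write x = 4610 + 9405·t and substitute into x ≡ 16 (mod 17): 9405·t ≡ 16 − 4610 = -4594 (mod 17).
    Reduce coefficients mod 17: 4·t ≡ 13 (mod 17).
    The inverse of 4 mod 17 is 13 (since 4·13 = 52 = 3·17 + 1), so t ≡ 13·13 = 169 ≡ 16 (mod 17).
    Then x = 4610 + 9405·16 = 155090, valid modulo lcm(9405, 17) = 159885: x ≡ 155090 (mod 159885).
Verify against each original: 155090 mod 9 = 2, 155090 mod 11 = 1, 155090 mod 5 = 0, 155090 mod 19 = 12, 155090 mod 17 = 16.

x ≡ 155090 (mod 159885).


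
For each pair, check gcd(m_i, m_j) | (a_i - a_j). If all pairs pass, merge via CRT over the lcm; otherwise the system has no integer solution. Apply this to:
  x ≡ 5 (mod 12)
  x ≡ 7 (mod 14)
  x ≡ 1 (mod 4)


Moduli 12, 14, 4 are not pairwise coprime, so CRT works modulo lcm(m_i) when all pairwise compatibility conditions hold.
Pairwise compatibility: gcd(m_i, m_j) must divide a_i - a_j for every pair.
Merge one congruence at a time:
  Start: x ≡ 5 (mod 12).
  Combine with x ≡ 7 (mod 14): gcd(12, 14) = 2; 7 - 5 = 2, which IS divisible by 2, so compatible.
    Write x = 5 + 12·t and substitute into x ≡ 7 (mod 14): 12·t ≡ 7 − 5 = 2 (mod 14).
    Divide the congruence (and modulus) by g = 2: 6·t ≡ 1 (mod 7).
    The inverse of 6 mod 7 is 6 (since 6·6 = 36 = 5·7 + 1), so t ≡ 6·1 = 6 ≡ 6 (mod 7).
    Then x = 5 + 12·6 = 77, valid modulo lcm(12, 14) = 84: x ≡ 77 (mod 84).
  Combine with x ≡ 1 (mod 4): gcd(84, 4) = 4; 1 - 77 = -76, which IS divisible by 4, so compatible.
    Write x = 77 + 84·t and substitute into x ≡ 1 (mod 4): 84·t ≡ 1 − 77 = -76 (mod 4).
    Divide the congruence (and modulus) by g = 4: 21·t ≡ -19 (mod 1).
    Modulo 1 every t works; take t = 0.
    Then x = 77 + 84·0 = 77, valid modulo lcm(84, 4) = 84: x ≡ 77 (mod 84).
Verify: 77 mod 12 = 5, 77 mod 14 = 7, 77 mod 4 = 1.

x ≡ 77 (mod 84).


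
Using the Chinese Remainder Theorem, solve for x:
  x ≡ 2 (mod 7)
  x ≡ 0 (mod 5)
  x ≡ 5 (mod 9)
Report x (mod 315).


Moduli 7, 5, 9 are pairwise coprime; by CRT there is a unique solution modulo M = 7 · 5 · 9 = 315.
Solve pairwise, accumulating the modulus:
  Start with x ≡ 2 (mod 7).
  Combine with x ≡ 0 (mod 5): since gcd(7, 5) = 1, we get a unique residue mod 35.
    Write x = 2 + 7·t and substitute into x ≡ 0 (mod 5): 7·t ≡ 0 − 2 = -2 (mod 5).
    Reduce coefficients mod 5: 2·t ≡ 3 (mod 5).
    The inverse of 2 mod 5 is 3 (since 2·3 = 6 = 1·5 + 1), so t ≡ 3·3 = 9 ≡ 4 (mod 5).
    Then x = 2 + 7·4 = 30, valid modulo lcm(7, 5) = 35: x ≡ 30 (mod 35).
  Combine with x ≡ 5 (mod 9): since gcd(35, 9) = 1, we get a unique residue mod 315.
    Write x = 30 + 35·t and substitute into x ≡ 5 (mod 9): 35·t ≡ 5 − 30 = -25 (mod 9).
    Reduce coefficients mod 9: 8·t ≡ 2 (mod 9).
    The inverse of 8 mod 9 is 8 (since 8·8 = 64 = 7·9 + 1), so t ≡ 8·2 = 16 ≡ 7 (mod 9).
    Then x = 30 + 35·7 = 275, valid modulo lcm(35, 9) = 315: x ≡ 275 (mod 315).
Verify: 275 mod 7 = 2 ✓, 275 mod 5 = 0 ✓, 275 mod 9 = 5 ✓.

x ≡ 275 (mod 315).


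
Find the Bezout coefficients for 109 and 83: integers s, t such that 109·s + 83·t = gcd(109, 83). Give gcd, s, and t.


Euclidean algorithm on (109, 83) — divide until remainder is 0:
  109 = 1 · 83 + 26
  83 = 3 · 26 + 5
  26 = 5 · 5 + 1
  5 = 5 · 1 + 0
gcd(109, 83) = 1.
Track Bezout coefficients alongside the remainders: start with r₀ = 109 = a·1 + b·0 (s = 1, t = 0) and r₁ = 83 = a·0 + b·1 (s = 0, t = 1); each new remainder r_{k+1} = r_{k-1} − q_k·r_k inherits s_{k+1} = s_{k-1} − q_k·s_k, t_{k+1} = t_{k-1} − q_k·t_k, so r_k = a·s_k + b·t_k at every step:
  q = 1: r = 26, s = 1 − 1·0 = 1, t = 0 − 1·1 = -1  (check: 109·1 + 83·(-1) = 26)
  q = 3: r = 5, s = 0 − 3·1 = -3, t = 1 − 3·(-1) = 4  (check: 109·(-3) + 83·4 = 5)
  q = 5: r = 1, s = 1 − 5·(-3) = 16, t = -1 − 5·4 = -21  (check: 109·16 + 83·(-21) = 1)
The row with r = 1 (the gcd) gives the Bezout coefficients s = 16, t = -21.
Result: 109 · (16) + 83 · (-21) = 1.

gcd(109, 83) = 1; s = 16, t = -21 (check: 109·16 + 83·(-21) = 1).


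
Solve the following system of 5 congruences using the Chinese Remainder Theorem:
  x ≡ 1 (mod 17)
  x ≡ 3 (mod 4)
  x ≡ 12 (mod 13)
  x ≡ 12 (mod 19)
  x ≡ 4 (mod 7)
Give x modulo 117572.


Product of moduli M = 17 · 4 · 13 · 19 · 7 = 117572.
Merge one congruence at a time:
  Start: x ≡ 1 (mod 17).
  Combine with x ≡ 3 (mod 4); new modulus lcm = 68.
    Write x = 1 + 17·t and substitute into x ≡ 3 (mod 4): 17·t ≡ 3 − 1 = 2 (mod 4).
    Reduce coefficients mod 4: 1·t ≡ 2 (mod 4).
    So t ≡ 2 (mod 4).
    Then x = 1 + 17·2 = 35, valid modulo lcm(17, 4) = 68: x ≡ 35 (mod 68).
  Combine with x ≡ 12 (mod 13); new modulus lcm = 884.
    Write x = 35 + 68·t and substitute into x ≡ 12 (mod 13): 68·t ≡ 12 − 35 = -23 (mod 13).
    Reduce coefficients mod 13: 3·t ≡ 3 (mod 13).
    The inverse of 3 mod 13 is 9 (since 3·9 = 27 = 2·13 + 1), so t ≡ 9·3 = 27 ≡ 1 (mod 13).
    Then x = 35 + 68·1 = 103, valid modulo lcm(68, 13) = 884: x ≡ 103 (mod 884).
  Combine with x ≡ 12 (mod 19); new modulus lcm = 16796.
    Write x = 103 + 884·t and substitute into x ≡ 12 (mod 19): 884·t ≡ 12 − 103 = -91 (mod 19).
    Reduce coefficients mod 19: 10·t ≡ 4 (mod 19).
    The inverse of 10 mod 19 is 2 (since 10·2 = 20 = 1·19 + 1), so t ≡ 2·4 = 8 ≡ 8 (mod 19).
    Then x = 103 + 884·8 = 7175, valid modulo lcm(884, 19) = 16796: x ≡ 7175 (mod 16796).
  Combine with x ≡ 4 (mod 7); new modulus lcm = 117572.
    Write x = 7175 + 16796·t and substitute into x ≡ 4 (mod 7): 16796·t ≡ 4 − 7175 = -7171 (mod 7).
    Reduce coefficients mod 7: 3·t ≡ 4 (mod 7).
    The inverse of 3 mod 7 is 5 (since 3·5 = 15 = 2·7 + 1), so t ≡ 5·4 = 20 ≡ 6 (mod 7).
    Then x = 7175 + 16796·6 = 107951, valid modulo lcm(16796, 7) = 117572: x ≡ 107951 (mod 117572).
Verify against each original: 107951 mod 17 = 1, 107951 mod 4 = 3, 107951 mod 13 = 12, 107951 mod 19 = 12, 107951 mod 7 = 4.

x ≡ 107951 (mod 117572).
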